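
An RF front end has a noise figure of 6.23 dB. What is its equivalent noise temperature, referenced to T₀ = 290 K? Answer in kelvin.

927 K

F = 10^(6.23/10) = 4.19759
T_e = (F − 1)·T₀ = (4.19759 − 1) × 290 = 927 K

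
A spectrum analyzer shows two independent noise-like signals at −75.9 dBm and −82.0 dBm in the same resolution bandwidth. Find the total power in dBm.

−74.9 dBm

Convert to linear, add, convert back:
P₁ = 2.57×10⁻¹¹ W, P₂ = 6.31×10⁻¹² W
P_tot = 3.20×10⁻¹¹ W → 10 log₁₀(P_tot / 10⁻³) = −74.9 dBm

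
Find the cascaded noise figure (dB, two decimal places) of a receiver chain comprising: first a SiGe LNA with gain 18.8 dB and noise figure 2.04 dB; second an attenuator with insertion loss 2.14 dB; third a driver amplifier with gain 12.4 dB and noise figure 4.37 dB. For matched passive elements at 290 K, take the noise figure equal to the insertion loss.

2.16 dB

Convert to linear (a loss of L dB is a gain of −L dB): F_i = 10^(NF_i/10), G_i = 10^(G_i,dB/10)
  Stage 1: F_1 = 10^(2.04/10) = 1.600, G_1 = 10^(18.8/10) = 75.86
  Stage 2: F_2 = 10^(2.14/10) = 1.637, G_2 = 10^(−2.14/10) = 0.6109
  Stage 3: F_3 = 10^(4.37/10) = 2.735, G_3 = 10^(12.4/10) = 17.38
Friis cascade:
  F = 1.600 + (1.637 − 1)/75.86 + (2.735 − 1)/46.34 = 1.645
NF = 10 log₁₀(1.645) = 2.16 dB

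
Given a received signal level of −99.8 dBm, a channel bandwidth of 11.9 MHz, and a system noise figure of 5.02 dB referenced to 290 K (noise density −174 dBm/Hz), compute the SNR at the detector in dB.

−1.6 dB

Noise floor: N = −174 + 10 log₁₀(B) + NF
10 log₁₀(1.19×10⁷) = 70.76 dB
N = −174 + 70.76 + 5.02 = −98.22 dBm
SNR = P_sig − N = −99.8 − (−98.22) = −1.58 dB → −1.6 dB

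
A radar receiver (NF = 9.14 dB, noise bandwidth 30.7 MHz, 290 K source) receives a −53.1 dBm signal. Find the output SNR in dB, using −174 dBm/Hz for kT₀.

Noise floor: N = −174 + 10 log₁₀(B) + NF
10 log₁₀(3.07×10⁷) = 74.87 dB
N = −174 + 74.87 + 9.14 = −89.99 dBm
SNR = P_sig − N = −53.1 − (−89.99) = 36.89 dB → 36.9 dB

36.9 dB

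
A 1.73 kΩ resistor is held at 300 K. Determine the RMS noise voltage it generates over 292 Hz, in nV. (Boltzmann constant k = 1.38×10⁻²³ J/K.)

V_n = √(4kTRB)
4kTRB = 4 × 1.38×10⁻²³ × 300 × 1.73×10³ × 2.92×10² = 8.37×10⁻¹⁵ V²
V_n = √(8.37×10⁻¹⁵) = 9.15×10⁻⁸ V = 91.5 nV

91.5 nV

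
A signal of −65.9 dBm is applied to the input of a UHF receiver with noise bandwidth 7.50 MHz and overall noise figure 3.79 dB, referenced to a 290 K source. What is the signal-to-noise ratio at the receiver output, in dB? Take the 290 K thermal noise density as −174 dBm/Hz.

35.6 dB

Noise floor: N = −174 + 10 log₁₀(B) + NF
10 log₁₀(7.50×10⁶) = 68.75 dB
N = −174 + 68.75 + 3.79 = −101.46 dBm
SNR = P_sig − N = −65.9 − (−101.46) = 35.56 dB → 35.6 dB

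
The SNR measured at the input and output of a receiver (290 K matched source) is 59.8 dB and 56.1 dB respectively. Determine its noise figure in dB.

NF (dB) = SNR_in(dB) − SNR_out(dB) when the source is at T₀
NF = 59.8 − 56.1 = 3.7 dB

3.7 dB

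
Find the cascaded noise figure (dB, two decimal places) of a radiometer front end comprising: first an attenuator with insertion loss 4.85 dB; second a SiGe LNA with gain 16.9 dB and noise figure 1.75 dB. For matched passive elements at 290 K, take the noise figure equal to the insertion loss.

Convert to linear (a loss of L dB is a gain of −L dB): F_i = 10^(NF_i/10), G_i = 10^(G_i,dB/10)
  Stage 1: F_1 = 10^(4.85/10) = 3.055, G_1 = 10^(−4.85/10) = 0.3273
  Stage 2: F_2 = 10^(1.75/10) = 1.496, G_2 = 10^(16.9/10) = 48.98
Friis cascade:
  F = 3.055 + (1.496 − 1)/0.3273 = 4.571
NF = 10 log₁₀(4.571) = 6.60 dB

6.60 dB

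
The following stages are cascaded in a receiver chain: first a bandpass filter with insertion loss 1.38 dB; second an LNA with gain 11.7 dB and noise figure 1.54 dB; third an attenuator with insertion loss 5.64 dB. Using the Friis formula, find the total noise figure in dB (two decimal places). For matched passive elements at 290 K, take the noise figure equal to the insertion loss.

Convert to linear (a loss of L dB is a gain of −L dB): F_i = 10^(NF_i/10), G_i = 10^(G_i,dB/10)
  Stage 1: F_1 = 10^(1.38/10) = 1.374, G_1 = 10^(−1.38/10) = 0.7278
  Stage 2: F_2 = 10^(1.54/10) = 1.426, G_2 = 10^(11.7/10) = 14.79
  Stage 3: F_3 = 10^(5.64/10) = 3.664, G_3 = 10^(−5.64/10) = 0.2729
Friis cascade:
  F = 1.374 + (1.426 − 1)/0.7278 + (3.664 − 1)/10.76 = 2.206
NF = 10 log₁₀(2.206) = 3.44 dB

3.44 dB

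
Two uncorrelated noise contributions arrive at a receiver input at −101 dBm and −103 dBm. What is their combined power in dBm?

−98.9 dBm

Convert to linear, add, convert back:
P₁ = 7.94×10⁻¹⁴ W, P₂ = 5.01×10⁻¹⁴ W
P_tot = 1.30×10⁻¹³ W → 10 log₁₀(P_tot / 10⁻³) = −98.9 dBm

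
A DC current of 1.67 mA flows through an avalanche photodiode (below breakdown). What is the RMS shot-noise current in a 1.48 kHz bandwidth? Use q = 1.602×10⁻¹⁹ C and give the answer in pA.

890 pA

I_n = √(2qI·B)
2qI·B = 2 × 1.602×10⁻¹⁹ × 1.67×10⁻³ × 1.48×10³ = 7.92×10⁻¹⁹ A²
I_n = √(7.92×10⁻¹⁹) = 8.90×10⁻¹⁰ A = 890 pA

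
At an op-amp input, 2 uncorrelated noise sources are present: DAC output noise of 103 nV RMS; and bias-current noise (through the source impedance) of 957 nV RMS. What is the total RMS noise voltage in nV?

Uncorrelated sources add in power (mean-square): V_tot = √(ΣV_i²)
V_tot = √[(1.03×10⁻⁷)² + (9.57×10⁻⁷)²] = 9.63×10⁻⁷ V = 963 nV

963 nV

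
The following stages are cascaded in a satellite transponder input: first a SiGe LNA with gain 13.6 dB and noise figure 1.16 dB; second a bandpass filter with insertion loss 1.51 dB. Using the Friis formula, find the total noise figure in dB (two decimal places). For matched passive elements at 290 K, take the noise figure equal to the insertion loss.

Convert to linear (a loss of L dB is a gain of −L dB): F_i = 10^(NF_i/10), G_i = 10^(G_i,dB/10)
  Stage 1: F_1 = 10^(1.16/10) = 1.306, G_1 = 10^(13.6/10) = 22.91
  Stage 2: F_2 = 10^(1.51/10) = 1.416, G_2 = 10^(−1.51/10) = 0.7063
Friis cascade:
  F = 1.306 + (1.416 − 1)/22.91 = 1.324
NF = 10 log₁₀(1.324) = 1.22 dB

1.22 dB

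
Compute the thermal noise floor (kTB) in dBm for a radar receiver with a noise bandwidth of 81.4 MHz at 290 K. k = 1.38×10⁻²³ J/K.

P_n = kTB = 1.38×10⁻²³ × 290 × 8.14×10⁷ = 3.26×10⁻¹³ W
In dBm: 10 log₁₀(3.26×10⁻¹³ / 10⁻³) = −94.9 dBm

−94.9 dBm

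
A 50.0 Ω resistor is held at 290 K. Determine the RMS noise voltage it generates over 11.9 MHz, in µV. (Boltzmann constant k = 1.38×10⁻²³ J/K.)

3.09 µV

V_n = √(4kTRB)
4kTRB = 4 × 1.38×10⁻²³ × 290 × 5.00×10¹ × 1.19×10⁷ = 9.52×10⁻¹² V²
V_n = √(9.52×10⁻¹²) = 3.09×10⁻⁶ V = 3.09 µV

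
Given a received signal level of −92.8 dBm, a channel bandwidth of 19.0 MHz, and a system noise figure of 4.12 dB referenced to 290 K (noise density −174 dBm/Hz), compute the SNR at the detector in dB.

Noise floor: N = −174 + 10 log₁₀(B) + NF
10 log₁₀(1.90×10⁷) = 72.79 dB
N = −174 + 72.79 + 4.12 = −97.09 dBm
SNR = P_sig − N = −92.8 − (−97.09) = 4.29 dB → 4.3 dB

4.3 dB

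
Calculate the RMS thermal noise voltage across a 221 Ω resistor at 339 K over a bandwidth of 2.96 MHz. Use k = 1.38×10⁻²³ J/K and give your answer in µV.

V_n = √(4kTRB)
4kTRB = 4 × 1.38×10⁻²³ × 339 × 2.21×10² × 2.96×10⁶ = 1.22×10⁻¹¹ V²
V_n = √(1.22×10⁻¹¹) = 3.50×10⁻⁶ V = 3.50 µV

3.50 µV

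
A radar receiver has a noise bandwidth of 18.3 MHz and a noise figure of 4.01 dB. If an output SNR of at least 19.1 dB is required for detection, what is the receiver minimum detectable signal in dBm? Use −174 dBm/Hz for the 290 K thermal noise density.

−78.3 dBm

Sensitivity = −174 + 10 log₁₀(B) + NF + SNR_min
= −174 + 72.62 + 4.01 + 19.1
= −78.27 dBm → −78.3 dBm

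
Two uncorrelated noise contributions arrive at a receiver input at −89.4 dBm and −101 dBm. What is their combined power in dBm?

Convert to linear, add, convert back:
P₁ = 1.15×10⁻¹² W, P₂ = 7.94×10⁻¹⁴ W
P_tot = 1.23×10⁻¹² W → 10 log₁₀(P_tot / 10⁻³) = −89.1 dBm

−89.1 dBm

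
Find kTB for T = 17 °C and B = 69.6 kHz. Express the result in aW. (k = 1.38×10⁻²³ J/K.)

T = 17 °C + 273.15 = 290.15 K
P_n = kTB = 1.38×10⁻²³ × 290.15 × 6.96×10⁴ = 2.79×10⁻¹⁶ W = 279 aW

279 aW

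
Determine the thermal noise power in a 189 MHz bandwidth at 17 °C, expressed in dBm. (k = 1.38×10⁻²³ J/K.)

−91.2 dBm

T = 17 °C + 273.15 = 290.15 K
P_n = kTB = 1.38×10⁻²³ × 290.15 × 1.89×10⁸ = 7.57×10⁻¹³ W
In dBm: 10 log₁₀(7.57×10⁻¹³ / 10⁻³) = −91.2 dBm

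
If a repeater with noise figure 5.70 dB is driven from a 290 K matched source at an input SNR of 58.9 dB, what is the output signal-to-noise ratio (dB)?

53.20 dB

By definition F = SNR_in/SNR_out, so in dB: SNR_out = SNR_in − NF
SNR_out = 58.9 − 5.70 = 53.20 dB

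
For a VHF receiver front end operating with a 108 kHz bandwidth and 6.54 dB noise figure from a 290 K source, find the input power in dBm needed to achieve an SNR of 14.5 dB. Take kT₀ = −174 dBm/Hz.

−102.6 dBm

Sensitivity = −174 + 10 log₁₀(B) + NF + SNR_min
= −174 + 50.33 + 6.54 + 14.5
= −102.63 dBm → −102.6 dBm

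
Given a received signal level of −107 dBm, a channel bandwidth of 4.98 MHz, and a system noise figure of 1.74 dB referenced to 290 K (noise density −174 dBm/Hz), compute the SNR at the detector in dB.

Noise floor: N = −174 + 10 log₁₀(B) + NF
10 log₁₀(4.98×10⁶) = 66.97 dB
N = −174 + 66.97 + 1.74 = −105.29 dBm
SNR = P_sig − N = −107 − (−105.29) = −1.71 dB → −1.7 dB

−1.7 dB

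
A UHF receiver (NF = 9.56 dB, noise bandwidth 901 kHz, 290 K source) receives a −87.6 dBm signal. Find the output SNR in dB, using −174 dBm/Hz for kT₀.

17.3 dB

Noise floor: N = −174 + 10 log₁₀(B) + NF
10 log₁₀(9.01×10⁵) = 59.55 dB
N = −174 + 59.55 + 9.56 = −104.89 dBm
SNR = P_sig − N = −87.6 − (−104.89) = 17.29 dB → 17.3 dB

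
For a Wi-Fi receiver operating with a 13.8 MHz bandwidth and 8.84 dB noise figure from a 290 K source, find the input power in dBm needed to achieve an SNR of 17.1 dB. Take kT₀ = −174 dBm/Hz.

Sensitivity = −174 + 10 log₁₀(B) + NF + SNR_min
= −174 + 71.4 + 8.84 + 17.1
= −76.66 dBm → −76.7 dBm

−76.7 dBm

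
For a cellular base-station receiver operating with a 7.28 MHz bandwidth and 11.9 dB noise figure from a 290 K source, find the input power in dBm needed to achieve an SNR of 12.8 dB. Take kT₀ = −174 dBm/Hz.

Sensitivity = −174 + 10 log₁₀(B) + NF + SNR_min
= −174 + 68.62 + 11.9 + 12.8
= −80.68 dBm → −80.7 dBm

−80.7 dBm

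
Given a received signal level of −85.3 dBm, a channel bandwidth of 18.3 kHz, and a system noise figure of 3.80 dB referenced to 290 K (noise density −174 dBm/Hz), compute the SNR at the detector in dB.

Noise floor: N = −174 + 10 log₁₀(B) + NF
10 log₁₀(1.83×10⁴) = 42.62 dB
N = −174 + 42.62 + 3.80 = −127.58 dBm
SNR = P_sig − N = −85.3 − (−127.58) = 42.28 dB → 42.3 dB

42.3 dB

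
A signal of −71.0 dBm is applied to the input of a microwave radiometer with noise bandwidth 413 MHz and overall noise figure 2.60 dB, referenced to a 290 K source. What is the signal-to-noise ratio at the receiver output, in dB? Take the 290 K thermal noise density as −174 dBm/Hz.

14.2 dB

Noise floor: N = −174 + 10 log₁₀(B) + NF
10 log₁₀(4.13×10⁸) = 86.16 dB
N = −174 + 86.16 + 2.60 = −85.24 dBm
SNR = P_sig − N = −71.0 − (−85.24) = 14.24 dB → 14.2 dB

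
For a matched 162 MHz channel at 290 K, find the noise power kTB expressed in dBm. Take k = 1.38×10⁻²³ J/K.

P_n = kTB = 1.38×10⁻²³ × 290 × 1.62×10⁸ = 6.48×10⁻¹³ W
In dBm: 10 log₁₀(6.48×10⁻¹³ / 10⁻³) = −91.9 dBm

−91.9 dBm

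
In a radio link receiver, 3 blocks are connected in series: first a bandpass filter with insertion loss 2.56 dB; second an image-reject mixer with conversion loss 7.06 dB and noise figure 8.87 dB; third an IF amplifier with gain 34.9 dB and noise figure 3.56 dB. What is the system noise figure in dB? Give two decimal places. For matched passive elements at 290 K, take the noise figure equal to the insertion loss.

Convert to linear (a loss of L dB is a gain of −L dB): F_i = 10^(NF_i/10), G_i = 10^(G_i,dB/10)
  Stage 1: F_1 = 10^(2.56/10) = 1.803, G_1 = 10^(−2.56/10) = 0.5546
  Stage 2: F_2 = 10^(8.87/10) = 7.709, G_2 = 10^(−7.06/10) = 0.1968
  Stage 3: F_3 = 10^(3.56/10) = 2.270, G_3 = 10^(34.9/10) = 3090
Friis cascade:
  F = 1.803 + (7.709 − 1)/0.5546 + (2.270 − 1)/0.1091 = 25.53
NF = 10 log₁₀(25.53) = 14.07 dB

14.07 dB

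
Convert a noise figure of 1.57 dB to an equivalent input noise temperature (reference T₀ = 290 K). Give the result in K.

126 K

F = 10^(1.57/10) = 1.43549
T_e = (F − 1)·T₀ = (1.43549 − 1) × 290 = 126 K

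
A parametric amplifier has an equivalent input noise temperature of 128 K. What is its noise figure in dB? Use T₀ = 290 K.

F = 1 + T_e/T₀ = 1 + 128/290 = 1.44138
NF = 10 log₁₀(1.44138) = 1.59 dB

1.59 dB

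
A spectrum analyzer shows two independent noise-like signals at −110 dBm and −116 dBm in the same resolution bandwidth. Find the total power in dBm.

−109.0 dBm

Convert to linear, add, convert back:
P₁ = 1.00×10⁻¹⁴ W, P₂ = 2.51×10⁻¹⁵ W
P_tot = 1.25×10⁻¹⁴ W → 10 log₁₀(P_tot / 10⁻³) = −109.0 dBm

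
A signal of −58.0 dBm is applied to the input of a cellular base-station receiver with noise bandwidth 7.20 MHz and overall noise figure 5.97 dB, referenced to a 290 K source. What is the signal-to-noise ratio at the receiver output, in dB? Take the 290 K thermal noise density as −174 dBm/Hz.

Noise floor: N = −174 + 10 log₁₀(B) + NF
10 log₁₀(7.20×10⁶) = 68.57 dB
N = −174 + 68.57 + 5.97 = −99.46 dBm
SNR = P_sig − N = −58.0 − (−99.46) = 41.46 dB → 41.5 dB

41.5 dB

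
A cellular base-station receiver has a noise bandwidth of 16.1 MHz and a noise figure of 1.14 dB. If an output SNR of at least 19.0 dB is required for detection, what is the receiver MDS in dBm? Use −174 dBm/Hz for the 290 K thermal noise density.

Sensitivity = −174 + 10 log₁₀(B) + NF + SNR_min
= −174 + 72.07 + 1.14 + 19.0
= −81.79 dBm → −81.8 dBm

−81.8 dBm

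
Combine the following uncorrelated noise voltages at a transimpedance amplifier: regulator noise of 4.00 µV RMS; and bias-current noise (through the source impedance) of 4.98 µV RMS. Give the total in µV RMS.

6.39 µV

Uncorrelated sources add in power (mean-square): V_tot = √(ΣV_i²)
V_tot = √[(4.00×10⁻⁶)² + (4.98×10⁻⁶)²] = 6.39×10⁻⁶ V = 6.39 µV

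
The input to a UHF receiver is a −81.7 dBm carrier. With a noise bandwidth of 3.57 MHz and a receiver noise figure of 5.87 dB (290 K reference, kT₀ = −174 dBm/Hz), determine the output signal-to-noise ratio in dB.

20.9 dB

Noise floor: N = −174 + 10 log₁₀(B) + NF
10 log₁₀(3.57×10⁶) = 65.53 dB
N = −174 + 65.53 + 5.87 = −102.60 dBm
SNR = P_sig − N = −81.7 − (−102.60) = 20.90 dB → 20.9 dB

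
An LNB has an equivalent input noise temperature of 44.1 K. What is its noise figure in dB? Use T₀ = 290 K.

0.615 dB

F = 1 + T_e/T₀ = 1 + 44.1/290 = 1.15207
NF = 10 log₁₀(1.15207) = 0.615 dB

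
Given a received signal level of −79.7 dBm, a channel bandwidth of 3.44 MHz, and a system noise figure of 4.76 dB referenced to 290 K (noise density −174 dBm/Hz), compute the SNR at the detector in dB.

Noise floor: N = −174 + 10 log₁₀(B) + NF
10 log₁₀(3.44×10⁶) = 65.37 dB
N = −174 + 65.37 + 4.76 = −103.87 dBm
SNR = P_sig − N = −79.7 − (−103.87) = 24.17 dB → 24.2 dB

24.2 dB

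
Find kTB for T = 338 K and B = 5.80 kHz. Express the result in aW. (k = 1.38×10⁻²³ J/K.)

27.1 aW

P_n = kTB = 1.38×10⁻²³ × 338 × 5.80×10³ = 2.71×10⁻¹⁷ W = 27.1 aW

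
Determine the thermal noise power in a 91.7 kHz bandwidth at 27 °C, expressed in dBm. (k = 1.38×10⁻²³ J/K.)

−124.2 dBm

T = 27 °C + 273.15 = 300.15 K
P_n = kTB = 1.38×10⁻²³ × 300.15 × 9.17×10⁴ = 3.80×10⁻¹⁶ W
In dBm: 10 log₁₀(3.80×10⁻¹⁶ / 10⁻³) = −124.2 dBm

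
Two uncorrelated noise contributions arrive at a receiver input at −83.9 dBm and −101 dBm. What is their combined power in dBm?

Convert to linear, add, convert back:
P₁ = 4.07×10⁻¹² W, P₂ = 7.94×10⁻¹⁴ W
P_tot = 4.15×10⁻¹² W → 10 log₁₀(P_tot / 10⁻³) = −83.8 dBm

−83.8 dBm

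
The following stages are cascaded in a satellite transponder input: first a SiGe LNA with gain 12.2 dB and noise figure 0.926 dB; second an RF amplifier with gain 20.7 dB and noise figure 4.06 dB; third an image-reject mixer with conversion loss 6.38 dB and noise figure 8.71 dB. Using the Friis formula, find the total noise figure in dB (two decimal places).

1.25 dB

Convert to linear (a loss of L dB is a gain of −L dB): F_i = 10^(NF_i/10), G_i = 10^(G_i,dB/10)
  Stage 1: F_1 = 10^(0.926/10) = 1.238, G_1 = 10^(12.2/10) = 16.60
  Stage 2: F_2 = 10^(4.06/10) = 2.547, G_2 = 10^(20.7/10) = 117.5
  Stage 3: F_3 = 10^(8.71/10) = 7.430, G_3 = 10^(−6.38/10) = 0.2301
Friis cascade:
  F = 1.238 + (2.547 − 1)/16.60 + (7.430 − 1)/1950 = 1.334
NF = 10 log₁₀(1.334) = 1.25 dB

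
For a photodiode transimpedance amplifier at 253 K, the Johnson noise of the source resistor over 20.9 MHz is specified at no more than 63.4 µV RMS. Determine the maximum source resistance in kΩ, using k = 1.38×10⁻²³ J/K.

Johnson–Nyquist: V_n = √(4kTRB) ⇒ R = V_n² / (4kTB)
4kTB = 4 × 1.38×10⁻²³ × 253 × 2.09×10⁷ = 2.92×10⁻¹³
R = (6.34×10⁻⁵)² / 2.92×10⁻¹³ = 1.38×10⁴ Ω = 13.8 kΩ

13.8 kΩ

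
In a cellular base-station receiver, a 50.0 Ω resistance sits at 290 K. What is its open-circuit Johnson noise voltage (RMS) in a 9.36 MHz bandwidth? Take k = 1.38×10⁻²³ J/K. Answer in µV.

V_n = √(4kTRB)
4kTRB = 4 × 1.38×10⁻²³ × 290 × 5.00×10¹ × 9.36×10⁶ = 7.49×10⁻¹² V²
V_n = √(7.49×10⁻¹²) = 2.74×10⁻⁶ V = 2.74 µV

2.74 µV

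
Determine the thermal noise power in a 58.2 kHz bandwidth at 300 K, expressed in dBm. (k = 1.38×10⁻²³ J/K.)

P_n = kTB = 1.38×10⁻²³ × 300 × 5.82×10⁴ = 2.41×10⁻¹⁶ W
In dBm: 10 log₁₀(2.41×10⁻¹⁶ / 10⁻³) = −126.2 dBm

−126.2 dBm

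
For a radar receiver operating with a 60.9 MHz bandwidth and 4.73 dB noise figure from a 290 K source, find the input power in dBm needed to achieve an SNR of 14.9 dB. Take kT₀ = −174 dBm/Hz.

Sensitivity = −174 + 10 log₁₀(B) + NF + SNR_min
= −174 + 77.85 + 4.73 + 14.9
= −76.52 dBm → −76.5 dBm

−76.5 dBm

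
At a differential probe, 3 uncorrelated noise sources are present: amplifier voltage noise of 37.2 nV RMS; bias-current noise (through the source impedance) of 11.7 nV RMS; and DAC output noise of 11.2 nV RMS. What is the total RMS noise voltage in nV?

Uncorrelated sources add in power (mean-square): V_tot = √(ΣV_i²)
V_tot = √[(3.72×10⁻⁸)² + (1.17×10⁻⁸)² + (1.12×10⁻⁸)²] = 4.06×10⁻⁸ V = 40.6 nV

40.6 nV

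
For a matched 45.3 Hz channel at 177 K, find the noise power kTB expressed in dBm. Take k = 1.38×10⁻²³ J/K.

P_n = kTB = 1.38×10⁻²³ × 177 × 4.53×10¹ = 1.11×10⁻¹⁹ W
In dBm: 10 log₁₀(1.11×10⁻¹⁹ / 10⁻³) = −159.6 dBm

−159.6 dBm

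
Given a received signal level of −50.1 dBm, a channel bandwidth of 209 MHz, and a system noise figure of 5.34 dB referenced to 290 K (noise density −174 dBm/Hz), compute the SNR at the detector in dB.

35.4 dB

Noise floor: N = −174 + 10 log₁₀(B) + NF
10 log₁₀(2.09×10⁸) = 83.2 dB
N = −174 + 83.2 + 5.34 = −85.46 dBm
SNR = P_sig − N = −50.1 − (−85.46) = 35.36 dB → 35.4 dB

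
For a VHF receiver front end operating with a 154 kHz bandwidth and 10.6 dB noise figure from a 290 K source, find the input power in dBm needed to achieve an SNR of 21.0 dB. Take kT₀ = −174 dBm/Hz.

−90.5 dBm

Sensitivity = −174 + 10 log₁₀(B) + NF + SNR_min
= −174 + 51.88 + 10.6 + 21.0
= −90.52 dBm → −90.5 dBm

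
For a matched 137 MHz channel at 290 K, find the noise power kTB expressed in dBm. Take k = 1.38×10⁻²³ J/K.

−92.6 dBm

P_n = kTB = 1.38×10⁻²³ × 290 × 1.37×10⁸ = 5.48×10⁻¹³ W
In dBm: 10 log₁₀(5.48×10⁻¹³ / 10⁻³) = −92.6 dBm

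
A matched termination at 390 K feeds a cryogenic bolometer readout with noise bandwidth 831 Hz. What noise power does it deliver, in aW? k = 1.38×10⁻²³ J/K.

4.47 aW

P_n = kTB = 1.38×10⁻²³ × 390 × 8.31×10² = 4.47×10⁻¹⁸ W = 4.47 aW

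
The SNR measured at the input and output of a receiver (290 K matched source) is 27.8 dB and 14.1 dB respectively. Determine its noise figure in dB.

13.7 dB

NF (dB) = SNR_in(dB) − SNR_out(dB) when the source is at T₀
NF = 27.8 − 14.1 = 13.7 dB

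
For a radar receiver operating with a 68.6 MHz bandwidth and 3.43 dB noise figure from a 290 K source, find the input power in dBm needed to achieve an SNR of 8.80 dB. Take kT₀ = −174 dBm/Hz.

Sensitivity = −174 + 10 log₁₀(B) + NF + SNR_min
= −174 + 78.36 + 3.43 + 8.80
= −83.41 dBm → −83.4 dBm

−83.4 dBm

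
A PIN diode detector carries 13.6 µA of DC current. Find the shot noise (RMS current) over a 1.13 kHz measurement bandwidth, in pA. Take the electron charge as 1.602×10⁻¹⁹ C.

70.2 pA

I_n = √(2qI·B)
2qI·B = 2 × 1.602×10⁻¹⁹ × 1.36×10⁻⁵ × 1.13×10³ = 4.92×10⁻²¹ A²
I_n = √(4.92×10⁻²¹) = 7.02×10⁻¹¹ A = 70.2 pA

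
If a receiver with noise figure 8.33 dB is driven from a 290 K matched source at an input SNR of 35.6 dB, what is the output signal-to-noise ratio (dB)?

27.27 dB

By definition F = SNR_in/SNR_out, so in dB: SNR_out = SNR_in − NF
SNR_out = 35.6 − 8.33 = 27.27 dB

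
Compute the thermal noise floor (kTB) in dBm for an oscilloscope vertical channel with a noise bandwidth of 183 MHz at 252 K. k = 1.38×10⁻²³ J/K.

P_n = kTB = 1.38×10⁻²³ × 252 × 1.83×10⁸ = 6.36×10⁻¹³ W
In dBm: 10 log₁₀(6.36×10⁻¹³ / 10⁻³) = −92.0 dBm

−92.0 dBm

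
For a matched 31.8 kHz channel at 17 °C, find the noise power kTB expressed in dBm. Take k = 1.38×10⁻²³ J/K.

−129.0 dBm

T = 17 °C + 273.15 = 290.15 K
P_n = kTB = 1.38×10⁻²³ × 290.15 × 3.18×10⁴ = 1.27×10⁻¹⁶ W
In dBm: 10 log₁₀(1.27×10⁻¹⁶ / 10⁻³) = −129.0 dBm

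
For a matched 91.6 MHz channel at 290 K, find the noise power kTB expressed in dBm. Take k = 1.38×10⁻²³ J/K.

P_n = kTB = 1.38×10⁻²³ × 290 × 9.16×10⁷ = 3.67×10⁻¹³ W
In dBm: 10 log₁₀(3.67×10⁻¹³ / 10⁻³) = −94.4 dBm

−94.4 dBm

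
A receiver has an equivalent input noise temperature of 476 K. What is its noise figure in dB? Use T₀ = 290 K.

F = 1 + T_e/T₀ = 1 + 476/290 = 2.64138
NF = 10 log₁₀(2.64138) = 4.22 dB

4.22 dB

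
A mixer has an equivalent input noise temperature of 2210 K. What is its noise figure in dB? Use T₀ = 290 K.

9.36 dB

F = 1 + T_e/T₀ = 1 + 2210/290 = 8.62069
NF = 10 log₁₀(8.62069) = 9.36 dB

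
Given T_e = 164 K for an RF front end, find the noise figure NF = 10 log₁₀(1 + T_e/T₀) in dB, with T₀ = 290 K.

1.95 dB

F = 1 + T_e/T₀ = 1 + 164/290 = 1.56552
NF = 10 log₁₀(1.56552) = 1.95 dB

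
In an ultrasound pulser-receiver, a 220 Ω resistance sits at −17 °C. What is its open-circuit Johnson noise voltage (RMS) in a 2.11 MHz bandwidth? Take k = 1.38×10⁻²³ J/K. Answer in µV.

2.56 µV

T = −17 °C + 273.15 = 256.15 K
V_n = √(4kTRB)
4kTRB = 4 × 1.38×10⁻²³ × 256.15 × 2.20×10² × 2.11×10⁶ = 6.56×10⁻¹² V²
V_n = √(6.56×10⁻¹²) = 2.56×10⁻⁶ V = 2.56 µV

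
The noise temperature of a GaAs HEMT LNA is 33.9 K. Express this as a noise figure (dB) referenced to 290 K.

F = 1 + T_e/T₀ = 1 + 33.9/290 = 1.1169
NF = 10 log₁₀(1.1169) = 0.480 dB

0.480 dB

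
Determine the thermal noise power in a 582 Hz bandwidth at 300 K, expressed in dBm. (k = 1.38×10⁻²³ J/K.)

P_n = kTB = 1.38×10⁻²³ × 300 × 5.82×10² = 2.41×10⁻¹⁸ W
In dBm: 10 log₁₀(2.41×10⁻¹⁸ / 10⁻³) = −146.2 dBm

−146.2 dBm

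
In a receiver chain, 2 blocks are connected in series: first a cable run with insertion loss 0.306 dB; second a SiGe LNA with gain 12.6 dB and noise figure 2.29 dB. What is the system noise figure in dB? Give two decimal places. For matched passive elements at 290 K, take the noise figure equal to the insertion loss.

Convert to linear (a loss of L dB is a gain of −L dB): F_i = 10^(NF_i/10), G_i = 10^(G_i,dB/10)
  Stage 1: F_1 = 10^(0.306/10) = 1.073, G_1 = 10^(−0.306/10) = 0.9320
  Stage 2: F_2 = 10^(2.29/10) = 1.694, G_2 = 10^(12.6/10) = 18.20
Friis cascade:
  F = 1.073 + (1.694 − 1)/0.9320 = 1.818
NF = 10 log₁₀(1.818) = 2.60 dB

2.60 dB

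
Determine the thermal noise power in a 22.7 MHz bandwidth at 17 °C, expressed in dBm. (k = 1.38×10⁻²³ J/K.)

−100.4 dBm

T = 17 °C + 273.15 = 290.15 K
P_n = kTB = 1.38×10⁻²³ × 290.15 × 2.27×10⁷ = 9.09×10⁻¹⁴ W
In dBm: 10 log₁₀(9.09×10⁻¹⁴ / 10⁻³) = −100.4 dBm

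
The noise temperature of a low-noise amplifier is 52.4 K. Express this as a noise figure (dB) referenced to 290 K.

F = 1 + T_e/T₀ = 1 + 52.4/290 = 1.18069
NF = 10 log₁₀(1.18069) = 0.721 dB

0.721 dB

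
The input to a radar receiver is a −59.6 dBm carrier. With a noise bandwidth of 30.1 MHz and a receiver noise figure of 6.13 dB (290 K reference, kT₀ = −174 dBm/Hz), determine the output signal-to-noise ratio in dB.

33.5 dB

Noise floor: N = −174 + 10 log₁₀(B) + NF
10 log₁₀(3.01×10⁷) = 74.79 dB
N = −174 + 74.79 + 6.13 = −93.08 dBm
SNR = P_sig − N = −59.6 − (−93.08) = 33.48 dB → 33.5 dB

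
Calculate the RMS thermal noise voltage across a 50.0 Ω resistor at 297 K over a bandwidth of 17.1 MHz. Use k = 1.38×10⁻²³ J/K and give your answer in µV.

V_n = √(4kTRB)
4kTRB = 4 × 1.38×10⁻²³ × 297 × 5.00×10¹ × 1.71×10⁷ = 1.40×10⁻¹¹ V²
V_n = √(1.40×10⁻¹¹) = 3.74×10⁻⁶ V = 3.74 µV

3.74 µV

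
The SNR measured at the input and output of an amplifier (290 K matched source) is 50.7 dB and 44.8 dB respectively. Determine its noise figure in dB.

5.9 dB

NF (dB) = SNR_in(dB) − SNR_out(dB) when the source is at T₀
NF = 50.7 − 44.8 = 5.9 dB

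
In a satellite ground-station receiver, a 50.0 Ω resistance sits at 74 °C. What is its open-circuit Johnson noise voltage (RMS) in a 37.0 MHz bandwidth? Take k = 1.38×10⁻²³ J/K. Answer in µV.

5.95 µV

T = 74 °C + 273.15 = 347.15 K
V_n = √(4kTRB)
4kTRB = 4 × 1.38×10⁻²³ × 347.15 × 5.00×10¹ × 3.70×10⁷ = 3.55×10⁻¹¹ V²
V_n = √(3.55×10⁻¹¹) = 5.95×10⁻⁶ V = 5.95 µV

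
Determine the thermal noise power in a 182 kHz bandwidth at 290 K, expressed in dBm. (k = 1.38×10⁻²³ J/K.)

−121.4 dBm

P_n = kTB = 1.38×10⁻²³ × 290 × 1.82×10⁵ = 7.28×10⁻¹⁶ W
In dBm: 10 log₁₀(7.28×10⁻¹⁶ / 10⁻³) = −121.4 dBm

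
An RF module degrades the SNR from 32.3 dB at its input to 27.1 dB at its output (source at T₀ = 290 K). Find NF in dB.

NF (dB) = SNR_in(dB) − SNR_out(dB) when the source is at T₀
NF = 32.3 − 27.1 = 5.2 dB

5.2 dB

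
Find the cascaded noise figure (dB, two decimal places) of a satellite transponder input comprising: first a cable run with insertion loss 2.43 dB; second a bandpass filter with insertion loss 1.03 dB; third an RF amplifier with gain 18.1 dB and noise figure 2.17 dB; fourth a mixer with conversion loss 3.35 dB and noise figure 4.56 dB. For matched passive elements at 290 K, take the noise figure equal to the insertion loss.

5.71 dB

Convert to linear (a loss of L dB is a gain of −L dB): F_i = 10^(NF_i/10), G_i = 10^(G_i,dB/10)
  Stage 1: F_1 = 10^(2.43/10) = 1.750, G_1 = 10^(−2.43/10) = 0.5715
  Stage 2: F_2 = 10^(1.03/10) = 1.268, G_2 = 10^(−1.03/10) = 0.7889
  Stage 3: F_3 = 10^(2.17/10) = 1.648, G_3 = 10^(18.1/10) = 64.57
  Stage 4: F_4 = 10^(4.56/10) = 2.858, G_4 = 10^(−3.35/10) = 0.4624
Friis cascade:
  F = 1.750 + (1.268 − 1)/0.5715 + (1.648 − 1)/0.4508 + (2.858 − 1)/29.11 = 3.720
NF = 10 log₁₀(3.720) = 5.71 dB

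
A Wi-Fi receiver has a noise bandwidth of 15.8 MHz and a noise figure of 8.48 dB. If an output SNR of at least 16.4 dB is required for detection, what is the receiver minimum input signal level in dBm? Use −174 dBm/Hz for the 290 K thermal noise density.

Sensitivity = −174 + 10 log₁₀(B) + NF + SNR_min
= −174 + 71.99 + 8.48 + 16.4
= −77.13 dBm → −77.1 dBm

−77.1 dBm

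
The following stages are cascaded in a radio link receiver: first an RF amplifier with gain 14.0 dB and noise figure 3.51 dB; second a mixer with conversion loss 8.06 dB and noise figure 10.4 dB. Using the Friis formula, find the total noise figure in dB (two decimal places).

4.22 dB

Convert to linear (a loss of L dB is a gain of −L dB): F_i = 10^(NF_i/10), G_i = 10^(G_i,dB/10)
  Stage 1: F_1 = 10^(3.51/10) = 2.244, G_1 = 10^(14.0/10) = 25.12
  Stage 2: F_2 = 10^(10.4/10) = 10.96, G_2 = 10^(−8.06/10) = 0.1563
Friis cascade:
  F = 2.244 + (10.96 − 1)/25.12 = 2.641
NF = 10 log₁₀(2.641) = 4.22 dB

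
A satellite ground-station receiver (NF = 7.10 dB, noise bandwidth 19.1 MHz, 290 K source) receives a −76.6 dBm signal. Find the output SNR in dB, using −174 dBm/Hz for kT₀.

17.5 dB

Noise floor: N = −174 + 10 log₁₀(B) + NF
10 log₁₀(1.91×10⁷) = 72.81 dB
N = −174 + 72.81 + 7.10 = −94.09 dBm
SNR = P_sig − N = −76.6 − (−94.09) = 17.49 dB → 17.5 dB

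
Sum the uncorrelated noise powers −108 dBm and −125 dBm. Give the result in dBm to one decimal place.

−107.9 dBm

Convert to linear, add, convert back:
P₁ = 1.58×10⁻¹⁴ W, P₂ = 3.16×10⁻¹⁶ W
P_tot = 1.62×10⁻¹⁴ W → 10 log₁₀(P_tot / 10⁻³) = −107.9 dBm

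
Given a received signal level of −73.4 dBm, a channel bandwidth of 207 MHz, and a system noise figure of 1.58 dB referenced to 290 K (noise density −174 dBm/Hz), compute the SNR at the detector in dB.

Noise floor: N = −174 + 10 log₁₀(B) + NF
10 log₁₀(2.07×10⁸) = 83.16 dB
N = −174 + 83.16 + 1.58 = −89.26 dBm
SNR = P_sig − N = −73.4 − (−89.26) = 15.86 dB → 15.9 dB

15.9 dB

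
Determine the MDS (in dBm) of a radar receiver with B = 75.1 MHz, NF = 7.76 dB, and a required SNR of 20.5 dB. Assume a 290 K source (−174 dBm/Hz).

−67.0 dBm

Sensitivity = −174 + 10 log₁₀(B) + NF + SNR_min
= −174 + 78.76 + 7.76 + 20.5
= −66.98 dBm → −67.0 dBm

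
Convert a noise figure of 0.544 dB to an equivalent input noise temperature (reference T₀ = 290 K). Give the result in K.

F = 10^(0.544/10) = 1.13344
T_e = (F − 1)·T₀ = (1.13344 − 1) × 290 = 38.7 K

38.7 K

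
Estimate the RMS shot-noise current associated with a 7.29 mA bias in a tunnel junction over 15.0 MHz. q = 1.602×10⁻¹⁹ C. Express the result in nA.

I_n = √(2qI·B)
2qI·B = 2 × 1.602×10⁻¹⁹ × 7.29×10⁻³ × 1.50×10⁷ = 3.50×10⁻¹⁴ A²
I_n = √(3.50×10⁻¹⁴) = 1.87×10⁻⁷ A = 187 nA

187 nA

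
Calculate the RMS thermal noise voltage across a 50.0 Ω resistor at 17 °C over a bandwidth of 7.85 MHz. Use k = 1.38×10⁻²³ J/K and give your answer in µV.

T = 17 °C + 273.15 = 290.15 K
V_n = √(4kTRB)
4kTRB = 4 × 1.38×10⁻²³ × 290.15 × 5.00×10¹ × 7.85×10⁶ = 6.29×10⁻¹² V²
V_n = √(6.29×10⁻¹²) = 2.51×10⁻⁶ V = 2.51 µV

2.51 µV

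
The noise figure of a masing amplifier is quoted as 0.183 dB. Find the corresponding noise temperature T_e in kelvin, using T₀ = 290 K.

F = 10^(0.183/10) = 1.04304
T_e = (F − 1)·T₀ = (1.04304 − 1) × 290 = 12.5 K

12.5 K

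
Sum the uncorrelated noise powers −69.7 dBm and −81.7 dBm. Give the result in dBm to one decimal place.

Convert to linear, add, convert back:
P₁ = 1.07×10⁻¹⁰ W, P₂ = 6.76×10⁻¹² W
P_tot = 1.14×10⁻¹⁰ W → 10 log₁₀(P_tot / 10⁻³) = −69.4 dBm

−69.4 dBm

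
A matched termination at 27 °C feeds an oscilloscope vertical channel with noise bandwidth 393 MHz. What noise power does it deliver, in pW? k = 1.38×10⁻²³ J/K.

T = 27 °C + 273.15 = 300.15 K
P_n = kTB = 1.38×10⁻²³ × 300.15 × 3.93×10⁸ = 1.63×10⁻¹² W = 1.63 pW

1.63 pW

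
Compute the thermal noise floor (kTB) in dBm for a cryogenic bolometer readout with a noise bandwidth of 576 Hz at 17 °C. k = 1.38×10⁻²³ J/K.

T = 17 °C + 273.15 = 290.15 K
P_n = kTB = 1.38×10⁻²³ × 290.15 × 5.76×10² = 2.31×10⁻¹⁸ W
In dBm: 10 log₁₀(2.31×10⁻¹⁸ / 10⁻³) = −146.4 dBm

−146.4 dBm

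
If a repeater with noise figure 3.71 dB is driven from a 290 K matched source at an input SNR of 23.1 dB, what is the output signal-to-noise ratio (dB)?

By definition F = SNR_in/SNR_out, so in dB: SNR_out = SNR_in − NF
SNR_out = 23.1 − 3.71 = 19.39 dB

19.39 dB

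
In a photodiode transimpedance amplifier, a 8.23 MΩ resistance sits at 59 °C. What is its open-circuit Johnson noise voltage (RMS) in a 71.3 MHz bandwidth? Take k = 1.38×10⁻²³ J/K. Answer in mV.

T = 59 °C + 273.15 = 332.15 K
V_n = √(4kTRB)
4kTRB = 4 × 1.38×10⁻²³ × 332.15 × 8.23×10⁶ × 7.13×10⁷ = 1.08×10⁻⁵ V²
V_n = √(1.08×10⁻⁵) = 3.28×10⁻³ V = 3.28 mV

3.28 mV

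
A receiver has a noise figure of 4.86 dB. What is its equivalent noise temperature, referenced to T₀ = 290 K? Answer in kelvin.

598 K

F = 10^(4.86/10) = 3.06196
T_e = (F − 1)·T₀ = (3.06196 − 1) × 290 = 598 K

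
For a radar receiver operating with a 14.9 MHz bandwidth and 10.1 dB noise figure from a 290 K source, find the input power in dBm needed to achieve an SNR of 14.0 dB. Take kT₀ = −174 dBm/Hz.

Sensitivity = −174 + 10 log₁₀(B) + NF + SNR_min
= −174 + 71.73 + 10.1 + 14.0
= −78.17 dBm → −78.2 dBm

−78.2 dBm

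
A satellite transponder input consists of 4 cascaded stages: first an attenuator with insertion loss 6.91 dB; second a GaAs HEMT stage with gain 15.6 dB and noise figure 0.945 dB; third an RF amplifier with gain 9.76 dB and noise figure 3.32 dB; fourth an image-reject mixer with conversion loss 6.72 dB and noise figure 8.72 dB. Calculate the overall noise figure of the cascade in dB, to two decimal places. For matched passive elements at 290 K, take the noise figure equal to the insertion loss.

Convert to linear (a loss of L dB is a gain of −L dB): F_i = 10^(NF_i/10), G_i = 10^(G_i,dB/10)
  Stage 1: F_1 = 10^(6.91/10) = 4.909, G_1 = 10^(−6.91/10) = 0.2037
  Stage 2: F_2 = 10^(0.945/10) = 1.243, G_2 = 10^(15.6/10) = 36.31
  Stage 3: F_3 = 10^(3.32/10) = 2.148, G_3 = 10^(9.76/10) = 9.462
  Stage 4: F_4 = 10^(8.72/10) = 7.447, G_4 = 10^(−6.72/10) = 0.2128
Friis cascade:
  F = 4.909 + (1.243 − 1)/0.2037 + (2.148 − 1)/7.396 + (7.447 − 1)/69.98 = 6.350
NF = 10 log₁₀(6.350) = 8.03 dB

8.03 dB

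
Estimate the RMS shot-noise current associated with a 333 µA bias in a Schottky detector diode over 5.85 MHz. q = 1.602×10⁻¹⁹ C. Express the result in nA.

I_n = √(2qI·B)
2qI·B = 2 × 1.602×10⁻¹⁹ × 3.33×10⁻⁴ × 5.85×10⁶ = 6.24×10⁻¹⁶ A²
I_n = √(6.24×10⁻¹⁶) = 2.50×10⁻⁸ A = 25.0 nA

25.0 nA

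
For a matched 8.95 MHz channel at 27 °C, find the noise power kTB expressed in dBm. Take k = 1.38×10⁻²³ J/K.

−104.3 dBm

T = 27 °C + 273.15 = 300.15 K
P_n = kTB = 1.38×10⁻²³ × 300.15 × 8.95×10⁶ = 3.71×10⁻¹⁴ W
In dBm: 10 log₁₀(3.71×10⁻¹⁴ / 10⁻³) = −104.3 dBm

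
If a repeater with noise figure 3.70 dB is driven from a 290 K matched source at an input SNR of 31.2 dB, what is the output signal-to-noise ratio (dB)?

By definition F = SNR_in/SNR_out, so in dB: SNR_out = SNR_in − NF
SNR_out = 31.2 − 3.70 = 27.50 dB

27.50 dB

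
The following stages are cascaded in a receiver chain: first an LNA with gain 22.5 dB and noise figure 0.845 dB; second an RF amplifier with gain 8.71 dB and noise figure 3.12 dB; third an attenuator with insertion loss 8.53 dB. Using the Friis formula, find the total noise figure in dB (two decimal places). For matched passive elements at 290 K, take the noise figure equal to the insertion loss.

0.88 dB

Convert to linear (a loss of L dB is a gain of −L dB): F_i = 10^(NF_i/10), G_i = 10^(G_i,dB/10)
  Stage 1: F_1 = 10^(0.845/10) = 1.215, G_1 = 10^(22.5/10) = 177.8
  Stage 2: F_2 = 10^(3.12/10) = 2.051, G_2 = 10^(8.71/10) = 7.430
  Stage 3: F_3 = 10^(8.53/10) = 7.129, G_3 = 10^(−8.53/10) = 0.1403
Friis cascade:
  F = 1.215 + (2.051 − 1)/177.8 + (7.129 − 1)/1321 = 1.225
NF = 10 log₁₀(1.225) = 0.88 dB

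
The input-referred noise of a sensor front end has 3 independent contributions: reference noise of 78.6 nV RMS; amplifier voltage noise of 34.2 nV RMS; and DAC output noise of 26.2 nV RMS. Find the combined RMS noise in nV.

89.6 nV

Uncorrelated sources add in power (mean-square): V_tot = √(ΣV_i²)
V_tot = √[(7.86×10⁻⁸)² + (3.42×10⁻⁸)² + (2.62×10⁻⁸)²] = 8.96×10⁻⁸ V = 89.6 nV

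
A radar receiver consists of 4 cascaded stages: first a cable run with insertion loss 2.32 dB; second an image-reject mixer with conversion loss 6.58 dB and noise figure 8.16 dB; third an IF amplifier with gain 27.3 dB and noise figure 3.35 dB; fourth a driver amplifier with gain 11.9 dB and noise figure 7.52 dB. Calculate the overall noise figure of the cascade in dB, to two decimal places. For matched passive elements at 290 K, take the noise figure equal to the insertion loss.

13.07 dB

Convert to linear (a loss of L dB is a gain of −L dB): F_i = 10^(NF_i/10), G_i = 10^(G_i,dB/10)
  Stage 1: F_1 = 10^(2.32/10) = 1.706, G_1 = 10^(−2.32/10) = 0.5861
  Stage 2: F_2 = 10^(8.16/10) = 6.546, G_2 = 10^(−6.58/10) = 0.2198
  Stage 3: F_3 = 10^(3.35/10) = 2.163, G_3 = 10^(27.3/10) = 537.0
  Stage 4: F_4 = 10^(7.52/10) = 5.649, G_4 = 10^(11.9/10) = 15.49
Friis cascade:
  F = 1.706 + (6.546 − 1)/0.5861 + (2.163 − 1)/0.1288 + (5.649 − 1)/69.18 = 20.26
NF = 10 log₁₀(20.26) = 13.07 dB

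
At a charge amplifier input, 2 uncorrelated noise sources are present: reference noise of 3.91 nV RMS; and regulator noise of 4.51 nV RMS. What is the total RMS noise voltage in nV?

5.97 nV

Uncorrelated sources add in power (mean-square): V_tot = √(ΣV_i²)
V_tot = √[(3.91×10⁻⁹)² + (4.51×10⁻⁹)²] = 5.97×10⁻⁹ V = 5.97 nV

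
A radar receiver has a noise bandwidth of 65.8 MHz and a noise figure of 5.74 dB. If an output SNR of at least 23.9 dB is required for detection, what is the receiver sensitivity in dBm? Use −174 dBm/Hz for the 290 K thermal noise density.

Sensitivity = −174 + 10 log₁₀(B) + NF + SNR_min
= −174 + 78.18 + 5.74 + 23.9
= −66.18 dBm → −66.2 dBm

−66.2 dBm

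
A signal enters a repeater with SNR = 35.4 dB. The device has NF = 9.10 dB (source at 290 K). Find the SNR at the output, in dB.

26.30 dB

By definition F = SNR_in/SNR_out, so in dB: SNR_out = SNR_in − NF
SNR_out = 35.4 − 9.10 = 26.30 dB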